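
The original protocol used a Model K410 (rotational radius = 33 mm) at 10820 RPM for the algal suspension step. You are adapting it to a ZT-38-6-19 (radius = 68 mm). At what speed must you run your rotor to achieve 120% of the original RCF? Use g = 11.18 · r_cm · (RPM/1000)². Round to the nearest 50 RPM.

8250 RPM

Original rotor: r = 33 mm = 3.3 cm
RCF_original = 11.18 × 3.3 × (10.82)² = 11.18 × 3.3 × 117.0724 ≈ 4,319.3 × g
Target RCF = 1.2 × 4,319.3 ≈ 5,183.2 × g
Your rotor: r = 68 mm = 6.8 cm
5,183.2 = 11.18 × 6.8 × (N/1000)²
(N/1000)² = 5,183.2 / 76.024 = 68.17847
N = 1000 × √68.17847 ≈ 8,257.0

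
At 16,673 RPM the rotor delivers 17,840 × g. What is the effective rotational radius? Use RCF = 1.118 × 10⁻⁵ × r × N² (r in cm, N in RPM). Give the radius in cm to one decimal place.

RCF = 1.118 × 10⁻⁵ × r × N²
17840 = 1.118 × 10⁻⁵ × r × (16673)²
r = 17840 / (1.118 × 10⁻⁵ × 277,988,929) = 17840 / 3107.916 ≈ 5.740 cm

≈ 5.7 cm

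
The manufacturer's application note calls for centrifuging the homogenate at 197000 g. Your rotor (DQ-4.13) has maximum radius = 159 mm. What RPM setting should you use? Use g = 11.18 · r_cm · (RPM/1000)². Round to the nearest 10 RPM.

N ≈ 33290 RPM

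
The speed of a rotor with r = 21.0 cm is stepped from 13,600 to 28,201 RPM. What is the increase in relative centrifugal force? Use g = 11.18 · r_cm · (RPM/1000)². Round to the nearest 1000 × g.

143000 g

RCF₁ = 11.18 × 21 × (13.6)² = 11.18 × 21 × 184.96 ≈ 43,424.9 × g
RCF₂ = 11.18 × 21 × (28.201)² = 11.18 × 21 × 795.296401 ≈ 186,719.7 × g
Increase = 186,719.7 − 43,424.9 = 143,294.8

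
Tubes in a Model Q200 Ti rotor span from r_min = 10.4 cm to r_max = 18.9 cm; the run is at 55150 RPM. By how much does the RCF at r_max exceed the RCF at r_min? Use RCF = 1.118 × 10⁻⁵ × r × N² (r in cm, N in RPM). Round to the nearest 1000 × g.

RCF_max = 1.118 × 10⁻⁵ × 18.9 × (55150)² = 1.118 × 10⁻⁵ × 18.9 × 3,041,522,500 ≈ 642,679.8 × g
RCF_min = 1.118 × 10⁻⁵ × 10.4 × (55150)² = 1.118 × 10⁻⁵ × 10.4 × 3,041,522,500 ≈ 353,643.9 × g
ΔRCF = 642,679.8 − 353,643.9 = 289,035.9

≈ 289000 ×g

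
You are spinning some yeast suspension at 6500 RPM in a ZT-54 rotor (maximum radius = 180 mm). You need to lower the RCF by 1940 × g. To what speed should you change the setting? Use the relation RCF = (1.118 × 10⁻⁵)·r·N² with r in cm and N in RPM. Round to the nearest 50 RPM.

r = 180 mm = 18.0 cm
Current RCF = 1.118 × 10⁻⁵ × 18 × (6500)² = 1.118 × 10⁻⁵ × 18 × 42,250,000 ≈ 8,502.4 × g
Target RCF = 8,502.4 − 1,940 = 6,562.4 × g
N² = 6,562.4 / (20.124 × 10⁻⁵) = 32,609,819
N ≈ √32,609,819 ≈ 5,710.5

N₂ ≈ 5700 RPM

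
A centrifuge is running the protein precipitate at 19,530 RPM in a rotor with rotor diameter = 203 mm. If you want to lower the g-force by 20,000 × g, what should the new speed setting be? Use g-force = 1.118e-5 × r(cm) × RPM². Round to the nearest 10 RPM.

r = 203 mm / 2 = 101.5 mm = 10.15 cm
Current RCF = 1.118 × 10⁻⁵ × 10.15 × (19530)² = 1.118 × 10⁻⁵ × 10.15 × 381,420,900 ≈ 43,282.5 × g
Target RCF = 43,282.5 − 20,000 = 23,282.5 × g
N² = 23,282.5 / (11.3477 × 10⁻⁵) = 205,173,736
N ≈ √205,173,736 ≈ 14,323.9

≈ 14320 RPM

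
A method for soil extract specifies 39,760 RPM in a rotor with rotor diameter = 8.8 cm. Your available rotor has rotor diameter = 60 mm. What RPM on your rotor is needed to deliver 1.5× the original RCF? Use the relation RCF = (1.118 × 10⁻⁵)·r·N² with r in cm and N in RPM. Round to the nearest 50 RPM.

Original rotor: r = 8.8 / 2 = 4.4 cm
RCF_original = 1.118 × 10⁻⁵ × 4.4 × (39760)² = 1.118 × 10⁻⁵ × 4.4 × 1,580,857,600 ≈ 77,765.5 × g
Target RCF = 1.5 × 77,765.5 ≈ 116,648.2 × g
Your rotor: r = 60 mm / 2 = 30 mm = 3 cm
116,648.2 = 1.118 × 10⁻⁵ × 3 × N²
N² = 116,648.2 / (3.354 × 10⁻⁵) = 3,477,883,125
N ≈ √3,477,883,125 ≈ 58,973.6

≈ 58950 RPM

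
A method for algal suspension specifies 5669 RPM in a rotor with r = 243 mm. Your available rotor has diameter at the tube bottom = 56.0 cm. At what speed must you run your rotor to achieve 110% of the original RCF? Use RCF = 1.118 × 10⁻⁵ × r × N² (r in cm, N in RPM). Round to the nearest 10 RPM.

5540 RPM

Original rotor: r = 243 mm = 24.3 cm
RCF_original = 1.118 × 10⁻⁵ × 24.3 × (5669)² = 1.118 × 10⁻⁵ × 24.3 × 32,137,561 ≈ 8,730.9 × g
Target RCF = 1.1 × 8,730.9 ≈ 9,604 × g
Your rotor: r = 56.0 / 2 = 28 cm
9,604 = 1.118 × 10⁻⁵ × 28 × N²
N² = 9,604 / (31.304 × 10⁻⁵) = 30,679,785
N ≈ √30,679,785 ≈ 5,538.9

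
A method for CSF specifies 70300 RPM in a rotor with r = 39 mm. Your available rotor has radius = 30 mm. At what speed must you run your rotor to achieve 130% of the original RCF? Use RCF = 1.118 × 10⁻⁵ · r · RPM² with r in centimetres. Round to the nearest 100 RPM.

Original rotor: r = 39 mm = 3.9 cm
RCF = 1.118 × 10⁻⁵ × r × N²
RCF_original = 1.118 × 10⁻⁵ × 3.9 × (70300)² = 1.118 × 10⁻⁵ × 3.9 × 4,942,090,000 ≈ 215,485 × g
Target RCF = 1.3 × 215,485 ≈ 280,130.5 × g
Your rotor: r = 30 mm = 3.0 cm
280,130.5 = 1.118 × 10⁻⁵ × 3 × N²
N² = 280,130.5 / (3.354 × 10⁻⁵) = 8,352,131,783
N ≈ √8,352,131,783 ≈ 91,390.0

≈ 91400 RPM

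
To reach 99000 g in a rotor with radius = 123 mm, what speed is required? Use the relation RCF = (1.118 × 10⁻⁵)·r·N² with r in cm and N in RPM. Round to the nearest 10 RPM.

26830 RPM

r = 123 mm = 12.3 cm
99,000 = 1.118 × 10⁻⁵ × 12.3 × N²
N² = 99,000 / (13.7514 × 10⁻⁵) = 719,926,698
N ≈ √719,926,698 ≈ 26,831.4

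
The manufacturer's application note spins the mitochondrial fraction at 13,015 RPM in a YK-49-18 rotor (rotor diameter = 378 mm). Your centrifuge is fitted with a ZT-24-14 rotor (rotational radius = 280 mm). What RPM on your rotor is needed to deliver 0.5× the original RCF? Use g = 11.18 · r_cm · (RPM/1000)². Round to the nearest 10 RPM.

Original rotor: r = 378 mm / 2 = 189 mm = 18.9 cm
RCF_original = 11.18 × 18.9 × (13.015)² = 11.18 × 18.9 × 169.390225 ≈ 35,792.5 × g
Target RCF = 0.5 × 35,792.5 ≈ 17,896.2 × g
Your rotor: r = 280 mm = 28.0 cm
17,896.2 = 11.18 × 28 × (N/1000)²
(N/1000)² = 17,896.2 / 313.04 = 57.16905
N = 1000 × √57.16905 ≈ 7,561.0

7560 RPM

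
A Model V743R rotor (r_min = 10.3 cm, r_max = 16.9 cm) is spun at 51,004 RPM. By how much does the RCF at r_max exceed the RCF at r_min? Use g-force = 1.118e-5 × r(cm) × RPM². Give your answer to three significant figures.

ΔRCF = 1.118 × 10⁻⁵ × (r_max − r_min) × N² = 1.118 × 10⁻⁵ × 6.6 × 2,601,408,016 ≈ 191,952.7

ΔRCF ≈ 192000 g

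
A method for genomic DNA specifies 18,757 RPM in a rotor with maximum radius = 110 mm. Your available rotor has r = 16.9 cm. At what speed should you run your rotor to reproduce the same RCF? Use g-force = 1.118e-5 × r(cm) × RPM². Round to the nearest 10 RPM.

15130 RPM

Original rotor: r = 110 mm = 11.0 cm
RCF_original = 1.118 × 10⁻⁵ × 11 × (18757)² = 1.118 × 10⁻⁵ × 11 × 351,825,049 ≈ 43,267.4 × g
43,267.4 = 1.118 × 10⁻⁵ × 16.9 × N²
N² = 43,267.4 / (18.8942 × 10⁻⁵) = 228,998,317
N ≈ √228,998,317 ≈ 15,132.7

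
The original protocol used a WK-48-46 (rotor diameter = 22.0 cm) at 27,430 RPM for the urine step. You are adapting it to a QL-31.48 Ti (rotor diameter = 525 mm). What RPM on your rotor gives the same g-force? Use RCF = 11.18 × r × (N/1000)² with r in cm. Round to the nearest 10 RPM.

≈ 17760 RPM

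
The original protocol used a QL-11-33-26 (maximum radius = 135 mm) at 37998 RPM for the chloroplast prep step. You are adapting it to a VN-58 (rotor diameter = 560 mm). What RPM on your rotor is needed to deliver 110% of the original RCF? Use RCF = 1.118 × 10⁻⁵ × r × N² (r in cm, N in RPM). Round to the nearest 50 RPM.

≈ 27650 RPM

Original rotor: r = 135 mm = 13.5 cm
RCF_original = 1.118 × 10⁻⁵ × 13.5 × (37998)² = 1.118 × 10⁻⁵ × 13.5 × 1,443,848,004 ≈ 217,920 × g
Target RCF = 1.1 × 217,920 ≈ 239,712 × g
Your rotor: r = 560 mm / 2 = 280 mm = 28 cm
239,712 = 1.118 × 10⁻⁵ × 28 × N²
N² = 239,712 / (31.304 × 10⁻⁵) = 765,755,175
N ≈ √765,755,175 ≈ 27,672.3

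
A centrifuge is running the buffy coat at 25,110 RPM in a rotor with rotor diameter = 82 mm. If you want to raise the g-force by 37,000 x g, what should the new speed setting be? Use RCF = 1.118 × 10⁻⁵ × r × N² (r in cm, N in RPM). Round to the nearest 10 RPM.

r = 82 mm / 2 = 41 mm = 4.1 cm
Current RCF = 1.118 × 10⁻⁵ × 4.1 × (25110)² = 1.118 × 10⁻⁵ × 4.1 × 630,512,100 ≈ 28,901.4 × g
Target RCF = 28,901.4 + 37,000 = 65,901.4 × g
N² = 65,901.4 / (4.5838 × 10⁻⁵) = 1,437,702,343
N ≈ √1,437,702,343 ≈ 37,917.0

N₂ ≈ 37920 RPM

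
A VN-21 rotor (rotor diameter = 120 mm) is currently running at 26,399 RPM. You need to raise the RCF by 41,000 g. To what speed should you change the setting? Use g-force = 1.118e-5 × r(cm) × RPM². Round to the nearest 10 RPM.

r = 120 mm / 2 = 60 mm = 6 cm
Current RCF = 1.118 × 10⁻⁵ × 6 × (26399)² = 1.118 × 10⁻⁵ × 6 × 696,907,201 ≈ 46,748.5 × g
Target RCF = 46,748.5 + 41,000 = 87,748.5 × g
N² = 87,748.5 / (6.708 × 10⁻⁵) = 1,308,117,174
N ≈ √1,308,117,174 ≈ 36,167.9

N₂ ≈ 36170 RPM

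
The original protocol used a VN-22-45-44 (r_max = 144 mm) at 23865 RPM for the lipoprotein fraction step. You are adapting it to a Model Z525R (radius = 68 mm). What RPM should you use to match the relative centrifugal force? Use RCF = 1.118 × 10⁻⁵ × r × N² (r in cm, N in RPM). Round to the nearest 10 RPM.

34730 RPM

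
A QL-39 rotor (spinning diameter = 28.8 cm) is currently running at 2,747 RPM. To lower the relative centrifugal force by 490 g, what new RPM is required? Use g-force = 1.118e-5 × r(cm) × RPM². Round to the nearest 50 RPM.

r = 28.8 / 2 = 14.4 cm
Current RCF = 1.118 × 10⁻⁵ × 14.4 × (2747)² = 1.118 × 10⁻⁵ × 14.4 × 7,546,009 ≈ 1,214.8 × g
Target RCF = 1,214.8 − 490 = 724.8 × g
N² = 724.8 / (16.0992 × 10⁻⁵) = 4,502,087
N ≈ √4,502,087 ≈ 2,121.8

≈ 2100 RPM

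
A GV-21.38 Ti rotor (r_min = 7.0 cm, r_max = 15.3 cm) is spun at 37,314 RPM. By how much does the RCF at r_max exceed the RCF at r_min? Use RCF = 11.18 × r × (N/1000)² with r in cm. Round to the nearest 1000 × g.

≈ 129000 x g

ΔRCF = 11.18 × (r_max − r_min) × (N/1000)² = 11.18 × 8.3 × 1,392.334596 ≈ 129,200.3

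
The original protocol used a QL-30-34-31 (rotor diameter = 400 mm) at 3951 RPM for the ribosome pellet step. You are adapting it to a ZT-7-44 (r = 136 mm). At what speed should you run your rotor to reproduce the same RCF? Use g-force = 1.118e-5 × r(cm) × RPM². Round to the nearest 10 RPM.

Original rotor: r = 400 mm / 2 = 200 mm = 20 cm
RCF_original = 1.118 × 10⁻⁵ × 20 × (3951)² = 1.118 × 10⁻⁵ × 20 × 15,610,401 ≈ 3,490.5 × g
Your rotor: r = 136 mm = 13.6 cm
3,490.5 = 1.118 × 10⁻⁵ × 13.6 × N²
N² = 3,490.5 / (15.2048 × 10⁻⁵) = 22,956,566
N ≈ √22,956,566 ≈ 4,791.3

≈ 4790 RPM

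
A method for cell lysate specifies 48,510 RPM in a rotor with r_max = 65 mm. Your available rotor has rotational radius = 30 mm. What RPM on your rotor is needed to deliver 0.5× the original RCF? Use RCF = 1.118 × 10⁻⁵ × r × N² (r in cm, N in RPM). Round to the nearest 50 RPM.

Original rotor: r = 65 mm = 6.5 cm
RCF_original = 1.118 × 10⁻⁵ × 6.5 × (48510)² = 1.118 × 10⁻⁵ × 6.5 × 2,353,220,100 ≈ 171,008.5 × g
Target RCF = 0.5 × 171,008.5 ≈ 85,504.2 × g
Your rotor: r = 30 mm = 3.0 cm
85,504.2 = 1.118 × 10⁻⁵ × 3 × N²
N² = 85,504.2 / (3.354 × 10⁻⁵) = 2,549,320,215
N ≈ √2,549,320,215 ≈ 50,490.8

≈ 50500 RPM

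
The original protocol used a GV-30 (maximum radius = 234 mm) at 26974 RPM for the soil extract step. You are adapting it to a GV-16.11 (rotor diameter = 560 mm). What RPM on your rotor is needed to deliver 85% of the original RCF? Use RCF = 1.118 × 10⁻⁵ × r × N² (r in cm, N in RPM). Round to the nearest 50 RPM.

22750 RPM

Original rotor: r = 234 mm = 23.4 cm
RCF_original = 1.118 × 10⁻⁵ × 23.4 × (26974)² = 1.118 × 10⁻⁵ × 23.4 × 727,596,676 ≈ 190,348 × g
Target RCF = 0.85 × 190,348 ≈ 161,795.8 × g
Your rotor: r = 560 mm / 2 = 280 mm = 28 cm
161,795.8 = 1.118 × 10⁻⁵ × 28 × N²
N² = 161,795.8 / (31.304 × 10⁻⁵) = 516,853,437
N ≈ √516,853,437 ≈ 22,734.4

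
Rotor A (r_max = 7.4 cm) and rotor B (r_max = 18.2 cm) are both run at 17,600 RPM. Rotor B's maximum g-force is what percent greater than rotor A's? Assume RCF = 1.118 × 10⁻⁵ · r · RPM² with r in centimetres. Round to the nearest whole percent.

At equal RPM, RCF scales linearly with r: ratio = 18.2 / 7.4 = 2.4595.
So rotor B delivers 145.9% more g-force.

146%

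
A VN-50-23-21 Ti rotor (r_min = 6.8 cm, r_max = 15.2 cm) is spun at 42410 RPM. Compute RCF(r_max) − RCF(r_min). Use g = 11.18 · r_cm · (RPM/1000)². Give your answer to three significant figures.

RCF_max = 11.18 × 15.2 × (42.41)² = 11.18 × 15.2 × 1,798.6081 ≈ 305,648.3 × g
RCF_min = 11.18 × 6.8 × (42.41)² = 11.18 × 6.8 × 1,798.6081 ≈ 136,737.4 × g
ΔRCF = 305,648.3 − 136,737.4 = 168,910.9

≈ 169000 ×g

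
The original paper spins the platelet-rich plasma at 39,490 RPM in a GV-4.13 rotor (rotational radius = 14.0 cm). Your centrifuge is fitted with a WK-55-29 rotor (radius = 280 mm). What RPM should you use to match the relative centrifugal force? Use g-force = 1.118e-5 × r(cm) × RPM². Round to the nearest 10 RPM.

RCF = 1.118 × 10⁻⁵ × r × N²
RCF_original = 1.118 × 10⁻⁵ × 14 × (39490)² = 1.118 × 10⁻⁵ × 14 × 1,559,460,100 ≈ 244,086.7 × g
Your rotor: r = 280 mm = 28.0 cm
244,086.7 = 1.118 × 10⁻⁵ × 28 × N²
N² = 244,086.7 / (31.304 × 10⁻⁵) = 779,730,066
N ≈ √779,730,066 ≈ 27,923.6

≈ 27920 RPM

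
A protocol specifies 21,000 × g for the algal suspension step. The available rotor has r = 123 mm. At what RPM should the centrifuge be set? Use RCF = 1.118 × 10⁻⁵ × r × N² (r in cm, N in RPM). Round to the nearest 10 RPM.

≈ 12360 RPM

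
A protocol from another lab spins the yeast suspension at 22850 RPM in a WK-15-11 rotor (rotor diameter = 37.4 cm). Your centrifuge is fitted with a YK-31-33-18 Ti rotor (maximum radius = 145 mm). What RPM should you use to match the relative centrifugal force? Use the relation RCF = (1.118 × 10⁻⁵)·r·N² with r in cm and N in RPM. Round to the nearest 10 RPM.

≈ 25950 RPM

Original rotor: r = 37.4 / 2 = 18.7 cm
RCF_original = 1.118 × 10⁻⁵ × 18.7 × (22850)² = 1.118 × 10⁻⁵ × 18.7 × 522,122,500 ≈ 109,158.1 × g
Your rotor: r = 145 mm = 14.5 cm
109,158.1 = 1.118 × 10⁻⁵ × 14.5 × N²
N² = 109,158.1 / (16.211 × 10⁻⁵) = 673,358,214
N ≈ √673,358,214 ≈ 25,949.1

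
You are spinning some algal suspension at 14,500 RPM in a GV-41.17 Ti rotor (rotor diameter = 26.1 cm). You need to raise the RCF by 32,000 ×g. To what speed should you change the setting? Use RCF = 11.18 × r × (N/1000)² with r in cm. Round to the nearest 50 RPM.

r = 26.1 / 2 = 13.05 cm
Current RCF = 11.18 × 13.05 × (14.5)² = 11.18 × 13.05 × 210.25 ≈ 30,675.3 × g
Target RCF = 30,675.3 + 32,000 = 62,675.3 × g
(N/1000)² = 62,675.3 / 145.899 = 429.5801
N = 1000 × √429.5801 ≈ 20,726.3

20750 RPM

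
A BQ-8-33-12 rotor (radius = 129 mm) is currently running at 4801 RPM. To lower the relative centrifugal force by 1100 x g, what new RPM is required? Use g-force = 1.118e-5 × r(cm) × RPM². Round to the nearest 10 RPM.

≈ 3930 RPM

r = 129 mm = 12.9 cm
Current RCF = 1.118 × 10⁻⁵ × 12.9 × (4801)² = 1.118 × 10⁻⁵ × 12.9 × 23,049,601 ≈ 3,324.3 × g
Target RCF = 3,324.3 − 1,100 = 2,224.3 × g
N² = 2,224.3 / (14.4222 × 10⁻⁵) = 15,422,751
N ≈ √15,422,751 ≈ 3,927.2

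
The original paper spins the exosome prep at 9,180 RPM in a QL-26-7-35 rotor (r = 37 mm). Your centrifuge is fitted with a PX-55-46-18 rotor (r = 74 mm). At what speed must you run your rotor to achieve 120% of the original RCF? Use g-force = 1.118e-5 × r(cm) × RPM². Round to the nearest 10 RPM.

Original rotor: r = 37 mm = 3.7 cm
RCF_original = 1.118 × 10⁻⁵ × 3.7 × (9180)² = 1.118 × 10⁻⁵ × 3.7 × 84,272,400 ≈ 3,486 × g
Target RCF = 1.2 × 3,486 ≈ 4,183.2 × g
Your rotor: r = 74 mm = 7.4 cm
4,183.2 = 1.118 × 10⁻⁵ × 7.4 × N²
N² = 4,183.2 / (8.2732 × 10⁻⁵) = 50,563,265
N ≈ √50,563,265 ≈ 7,110.8

≈ 7110 RPM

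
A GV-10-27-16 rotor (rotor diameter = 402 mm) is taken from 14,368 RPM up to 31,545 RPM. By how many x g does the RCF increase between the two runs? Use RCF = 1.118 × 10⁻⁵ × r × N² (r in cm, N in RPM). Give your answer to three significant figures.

177000 x g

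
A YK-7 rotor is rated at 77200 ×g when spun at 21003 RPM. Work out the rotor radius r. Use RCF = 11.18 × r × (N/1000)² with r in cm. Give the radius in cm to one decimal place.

RCF = 11.18 × r × (N/1000)²
77200 = 11.18 × r × (21.003)²
r = 77200 / (11.18 × 441.126009) = 77200 / 4931.789 ≈ 15.654 cm

≈ 15.7 cm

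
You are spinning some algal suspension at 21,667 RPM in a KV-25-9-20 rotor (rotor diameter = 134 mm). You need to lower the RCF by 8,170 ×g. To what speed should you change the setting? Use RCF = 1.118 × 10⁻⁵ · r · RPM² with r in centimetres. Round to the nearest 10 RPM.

r = 134 mm / 2 = 67 mm = 6.7 cm
Current RCF = 1.118 × 10⁻⁵ × 6.7 × (21667)² = 1.118 × 10⁻⁵ × 6.7 × 469,458,889 ≈ 35,165.3 × g
Target RCF = 35,165.3 − 8,170 = 26,995.3 × g
N² = 26,995.3 / (7.4906 × 10⁻⁵) = 360,389,021
N ≈ √360,389,021 ≈ 18,983.9

18980 RPM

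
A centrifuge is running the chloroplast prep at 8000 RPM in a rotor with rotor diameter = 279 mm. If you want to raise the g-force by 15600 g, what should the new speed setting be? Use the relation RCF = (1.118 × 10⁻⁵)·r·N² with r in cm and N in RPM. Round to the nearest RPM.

12807 RPM

r = 279 mm / 2 = 139.5 mm = 13.95 cm
Current RCF = 1.118 × 10⁻⁵ × 13.95 × (8000)² = 1.118 × 10⁻⁵ × 13.95 × 64,000,000 ≈ 9,981.5 × g
Target RCF = 9,981.5 + 15,600 = 25,581.5 × g
N² = 25,581.5 / (15.5961 × 10⁻⁵) = 164,024,981
N ≈ √164,024,981 ≈ 12,807.2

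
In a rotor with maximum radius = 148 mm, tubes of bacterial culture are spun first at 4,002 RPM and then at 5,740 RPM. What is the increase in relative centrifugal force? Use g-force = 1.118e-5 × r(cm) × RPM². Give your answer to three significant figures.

2800 x g

r = 148 mm = 14.8 cm
RCF₁ = 1.118 × 10⁻⁵ × 14.8 × (4002)² = 1.118 × 10⁻⁵ × 14.8 × 16,016,004 ≈ 2,650.1 × g
RCF₂ = 1.118 × 10⁻⁵ × 14.8 × (5740)² = 1.118 × 10⁻⁵ × 14.8 × 32,947,600 ≈ 5,451.6 × g
Increase = 5,451.6 − 2,650.1 = 2,801.5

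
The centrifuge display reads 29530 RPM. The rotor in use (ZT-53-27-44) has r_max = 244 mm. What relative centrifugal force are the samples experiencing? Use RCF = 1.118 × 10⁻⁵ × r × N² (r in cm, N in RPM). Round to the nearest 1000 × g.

RCF ≈ 238000 g

r = 244 mm = 24.4 cm
RCF = 1.118 × 10⁻⁵ × r × N²
RCF = 1.118 × 10⁻⁵ × 24.4 × (29530)² = 1.118 × 10⁻⁵ × 24.4 × 872,020,900 ≈ 237,880.3 × g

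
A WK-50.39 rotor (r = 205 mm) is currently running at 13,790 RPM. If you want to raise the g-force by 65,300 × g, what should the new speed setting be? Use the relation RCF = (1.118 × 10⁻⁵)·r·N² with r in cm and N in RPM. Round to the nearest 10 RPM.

21800 RPM

r = 205 mm = 20.5 cm
Current RCF = 1.118 × 10⁻⁵ × 20.5 × (13790)² = 1.118 × 10⁻⁵ × 20.5 × 190,164,100 ≈ 43,583.7 × g
Target RCF = 43,583.7 + 65,300 = 108,883.7 × g
N² = 108,883.7 / (22.919 × 10⁻⁵) = 475,080,501
N ≈ √475,080,501 ≈ 21,796.3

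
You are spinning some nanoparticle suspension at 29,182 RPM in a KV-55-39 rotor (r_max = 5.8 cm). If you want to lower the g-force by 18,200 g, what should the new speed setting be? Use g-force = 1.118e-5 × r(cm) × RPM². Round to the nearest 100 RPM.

Current RCF = 1.118 × 10⁻⁵ × 5.8 × (29182)² = 1.118 × 10⁻⁵ × 5.8 × 851,589,124 ≈ 55,220.4 × g
Target RCF = 55,220.4 − 18,200 = 37,020.4 × g
N² = 37,020.4 / (6.4844 × 10⁻⁵) = 570,914,811
N ≈ √570,914,811 ≈ 23,893.8

23900 RPM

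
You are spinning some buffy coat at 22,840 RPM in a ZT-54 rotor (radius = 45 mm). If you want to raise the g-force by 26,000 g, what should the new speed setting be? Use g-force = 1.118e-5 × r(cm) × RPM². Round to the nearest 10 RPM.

N₂ ≈ 32230 RPM

r = 45 mm = 4.5 cm
Current RCF = 1.118 × 10⁻⁵ × 4.5 × (22840)² = 1.118 × 10⁻⁵ × 4.5 × 521,665,600 ≈ 26,245 × g
Target RCF = 26,245 + 26,000 = 52,245 × g
N² = 52,245 / (5.031 × 10⁻⁵) = 1,038,461,538
N ≈ √1,038,461,538 ≈ 32,225.2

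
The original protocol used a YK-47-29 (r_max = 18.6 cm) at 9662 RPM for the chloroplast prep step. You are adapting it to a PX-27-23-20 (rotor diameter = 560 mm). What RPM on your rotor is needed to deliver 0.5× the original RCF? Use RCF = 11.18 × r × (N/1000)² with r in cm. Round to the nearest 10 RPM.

5570 RPM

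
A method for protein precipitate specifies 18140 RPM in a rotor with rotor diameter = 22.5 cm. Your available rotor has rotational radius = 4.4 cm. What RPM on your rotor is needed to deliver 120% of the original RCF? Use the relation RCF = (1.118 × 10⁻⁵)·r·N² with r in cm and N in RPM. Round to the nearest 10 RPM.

≈ 31770 RPM

Original rotor: r = 22.5 / 2 = 11.25 cm
RCF_original = 1.118 × 10⁻⁵ × 11.25 × (18140)² = 1.118 × 10⁻⁵ × 11.25 × 329,059,600 ≈ 41,387.5 × g
Target RCF = 1.2 × 41,387.5 ≈ 49,665 × g
49,665 = 1.118 × 10⁻⁵ × 4.4 × N²
N² = 49,665 / (4.9192 × 10⁻⁵) = 1,009,615,385
N ≈ √1,009,615,385 ≈ 31,774.4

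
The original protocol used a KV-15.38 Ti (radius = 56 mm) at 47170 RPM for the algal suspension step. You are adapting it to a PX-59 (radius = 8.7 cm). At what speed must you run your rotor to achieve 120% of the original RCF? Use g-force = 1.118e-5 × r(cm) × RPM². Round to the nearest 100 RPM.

Original rotor: r = 56 mm = 5.6 cm
RCF = 1.118 × 10⁻⁵ × r × N²
RCF_original = 1.118 × 10⁻⁵ × 5.6 × (47170)² = 1.118 × 10⁻⁵ × 5.6 × 2,225,008,900 ≈ 139,303.4 × g
Target RCF = 1.2 × 139,303.4 ≈ 167,164.1 × g
167,164.1 = 1.118 × 10⁻⁵ × 8.7 × N²
N² = 167,164.1 / (9.7266 × 10⁻⁵) = 1,718,628,298
N ≈ √1,718,628,298 ≈ 41,456.3

≈ 41500 RPM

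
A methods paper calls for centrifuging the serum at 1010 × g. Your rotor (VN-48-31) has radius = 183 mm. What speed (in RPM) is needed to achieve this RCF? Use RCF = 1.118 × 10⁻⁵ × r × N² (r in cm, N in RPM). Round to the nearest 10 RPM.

r = 183 mm = 18.3 cm
1,010 = 1.118 × 10⁻⁵ × 18.3 × N²
N² = 1,010 / (20.4594 × 10⁻⁵) = 4,936,606
N ≈ √4,936,606 ≈ 2,221.8

≈ 2220 RPM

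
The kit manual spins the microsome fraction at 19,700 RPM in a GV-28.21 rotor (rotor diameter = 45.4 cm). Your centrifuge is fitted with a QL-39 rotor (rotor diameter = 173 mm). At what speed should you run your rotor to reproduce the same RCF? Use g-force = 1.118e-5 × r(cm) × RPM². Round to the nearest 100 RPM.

Original rotor: r = 45.4 / 2 = 22.7 cm
RCF_original = 1.118 × 10⁻⁵ × 22.7 × (19700)² = 1.118 × 10⁻⁵ × 22.7 × 388,090,000 ≈ 98,491.8 × g
Your rotor: r = 173 mm / 2 = 86.5 mm = 8.65 cm
98,491.8 = 1.118 × 10⁻⁵ × 8.65 × N²
N² = 98,491.8 / (9.6707 × 10⁻⁵) = 1,018,455,748
N ≈ √1,018,455,748 ≈ 31,913.3

≈ 31900 RPM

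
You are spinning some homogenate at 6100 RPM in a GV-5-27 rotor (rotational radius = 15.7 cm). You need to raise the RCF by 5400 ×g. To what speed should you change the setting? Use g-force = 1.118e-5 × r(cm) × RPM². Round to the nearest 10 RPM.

8240 RPM

Current RCF = 1.118 × 10⁻⁵ × 15.7 × (6100)² = 1.118 × 10⁻⁵ × 15.7 × 37,210,000 ≈ 6,531.3 × g
Target RCF = 6,531.3 + 5,400 = 11,931.3 × g
N² = 11,931.3 / (17.5526 × 10⁻⁵) = 67,974,545
N ≈ √67,974,545 ≈ 8,244.7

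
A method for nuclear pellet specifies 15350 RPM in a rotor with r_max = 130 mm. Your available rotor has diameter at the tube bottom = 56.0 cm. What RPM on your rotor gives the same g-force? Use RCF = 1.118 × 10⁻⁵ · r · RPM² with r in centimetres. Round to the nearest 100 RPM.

Original rotor: r = 130 mm = 13.0 cm
RCF = 1.118 × 10⁻⁵ × r × N²
RCF_original = 1.118 × 10⁻⁵ × 13 × (15350)² = 1.118 × 10⁻⁵ × 13 × 235,622,500 ≈ 34,245.4 × g
Your rotor: r = 56.0 / 2 = 28 cm
34,245.4 = 1.118 × 10⁻⁵ × 28 × N²
N² = 34,245.4 / (31.304 × 10⁻⁵) = 109,396,243
N ≈ √109,396,243 ≈ 10,459.3

10500 RPM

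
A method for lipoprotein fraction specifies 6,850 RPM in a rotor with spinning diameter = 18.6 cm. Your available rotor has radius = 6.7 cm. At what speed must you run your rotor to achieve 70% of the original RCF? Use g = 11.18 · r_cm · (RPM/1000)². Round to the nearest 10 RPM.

6750 RPM

Original rotor: r = 18.6 / 2 = 9.3 cm
RCF_original = 11.18 × 9.3 × (6.85)² = 11.18 × 9.3 × 46.9225 ≈ 4,878.7 × g
Target RCF = 0.7 × 4,878.7 ≈ 3,415.1 × g
3,415.1 = 11.18 × 6.7 × (N/1000)²
(N/1000)² = 3,415.1 / 74.906 = 45.59181
N = 1000 × √45.59181 ≈ 6,752.2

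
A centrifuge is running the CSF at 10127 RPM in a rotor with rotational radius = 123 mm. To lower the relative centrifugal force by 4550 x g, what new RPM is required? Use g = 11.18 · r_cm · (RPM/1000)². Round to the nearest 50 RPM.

r = 123 mm = 12.3 cm
Current RCF = 11.18 × 12.3 × (10.127)² = 11.18 × 12.3 × 102.556129 ≈ 14,102.9 × g
Target RCF = 14,102.9 − 4,550 = 9,552.9 × g
(N/1000)² = 9,552.9 / 137.514 = 69.46856
N = 1000 × √69.46856 ≈ 8,334.8

N₂ ≈ 8350 RPM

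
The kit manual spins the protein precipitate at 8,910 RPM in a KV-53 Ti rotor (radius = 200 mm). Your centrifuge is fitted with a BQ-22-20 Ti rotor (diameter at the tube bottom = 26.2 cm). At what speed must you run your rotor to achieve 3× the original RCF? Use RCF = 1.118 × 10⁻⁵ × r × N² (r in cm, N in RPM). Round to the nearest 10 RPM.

Original rotor: r = 200 mm = 20.0 cm
RCF_original = 1.118 × 10⁻⁵ × 20 × (8910)² = 1.118 × 10⁻⁵ × 20 × 79,388,100 ≈ 17,751.2 × g
Target RCF = 3 × 17,751.2 ≈ 53,253.6 × g
Your rotor: r = 26.2 / 2 = 13.1 cm
53,253.6 = 1.118 × 10⁻⁵ × 13.1 × N²
N² = 53,253.6 / (14.6458 × 10⁻⁵) = 363,610,045
N ≈ √363,610,045 ≈ 19,068.6

≈ 19070 RPM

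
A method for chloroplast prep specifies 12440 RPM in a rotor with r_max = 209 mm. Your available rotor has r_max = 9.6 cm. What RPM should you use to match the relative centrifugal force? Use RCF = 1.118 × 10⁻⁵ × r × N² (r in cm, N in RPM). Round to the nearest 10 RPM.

≈ 18360 RPM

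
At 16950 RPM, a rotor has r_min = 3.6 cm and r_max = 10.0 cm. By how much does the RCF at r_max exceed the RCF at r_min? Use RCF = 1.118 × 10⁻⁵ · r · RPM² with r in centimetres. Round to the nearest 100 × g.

20600 × g

RCF_max = 1.118 × 10⁻⁵ × 10 × (16950)² = 1.118 × 10⁻⁵ × 10 × 287,302,500 ≈ 32,120.4 × g
RCF_min = 1.118 × 10⁻⁵ × 3.6 × (16950)² = 1.118 × 10⁻⁵ × 3.6 × 287,302,500 ≈ 11,563.4 × g
ΔRCF = 32,120.4 − 11,563.4 = 20,557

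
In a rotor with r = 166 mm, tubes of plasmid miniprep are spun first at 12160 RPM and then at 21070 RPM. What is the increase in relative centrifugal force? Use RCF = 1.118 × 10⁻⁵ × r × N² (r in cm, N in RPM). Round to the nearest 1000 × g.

r = 166 mm = 16.6 cm
RCF₁ = 1.118 × 10⁻⁵ × 16.6 × (12160)² = 1.118 × 10⁻⁵ × 16.6 × 147,865,600 ≈ 27,442.1 × g
RCF₂ = 1.118 × 10⁻⁵ × 16.6 × (21070)² = 1.118 × 10⁻⁵ × 16.6 × 443,944,900 ≈ 82,390.8 × g
Increase = 82,390.8 − 27,442.1 = 54,948.7

55000 × g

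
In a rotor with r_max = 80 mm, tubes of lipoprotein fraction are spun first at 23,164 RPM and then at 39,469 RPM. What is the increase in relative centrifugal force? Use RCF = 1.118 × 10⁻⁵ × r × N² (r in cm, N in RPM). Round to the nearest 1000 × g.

≈ 91000 g

r = 80 mm = 8.0 cm
RCF₁ = 1.118 × 10⁻⁵ × 8 × (23164)² = 1.118 × 10⁻⁵ × 8 × 536,570,896 ≈ 47,990.9 × g
RCF₂ = 1.118 × 10⁻⁵ × 8 × (39469)² = 1.118 × 10⁻⁵ × 8 × 1,557,801,961 ≈ 139,329.8 × g
Increase = 139,329.8 − 47,990.9 = 91,338.9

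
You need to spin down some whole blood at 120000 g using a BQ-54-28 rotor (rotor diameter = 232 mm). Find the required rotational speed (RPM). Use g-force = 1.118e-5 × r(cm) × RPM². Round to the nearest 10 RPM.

r = 232 mm / 2 = 116 mm = 11.6 cm
120,000 = 1.118 × 10⁻⁵ × 11.6 × N²
N² = 120,000 / (12.9688 × 10⁻⁵) = 925,297,637
N ≈ √925,297,637 ≈ 30,418.7

30420 RPM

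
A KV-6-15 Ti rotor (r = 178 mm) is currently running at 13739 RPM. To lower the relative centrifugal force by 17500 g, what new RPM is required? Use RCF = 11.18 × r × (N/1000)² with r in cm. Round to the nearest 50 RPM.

r = 178 mm = 17.8 cm
Current RCF = 11.18 × 17.8 × (13.739)² = 11.18 × 17.8 × 188.760121 ≈ 37,564 × g
Target RCF = 37,564 − 17,500 = 20,064 × g
(N/1000)² = 20,064 / 199.004 = 100.8221
N = 1000 × √100.8221 ≈ 10,041.0

10050 RPM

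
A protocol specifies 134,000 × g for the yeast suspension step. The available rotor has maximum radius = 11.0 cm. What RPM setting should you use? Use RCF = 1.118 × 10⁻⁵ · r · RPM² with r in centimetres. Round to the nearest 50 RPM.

RCF = 1.118 × 10⁻⁵ × r × N²
134,000 = 1.118 × 10⁻⁵ × 11 × N²
N² = 134,000 / (12.298 × 10⁻⁵) = 1,089,608,066
N ≈ √1,089,608,066 ≈ 33,009.2

N ≈ 33000 RPM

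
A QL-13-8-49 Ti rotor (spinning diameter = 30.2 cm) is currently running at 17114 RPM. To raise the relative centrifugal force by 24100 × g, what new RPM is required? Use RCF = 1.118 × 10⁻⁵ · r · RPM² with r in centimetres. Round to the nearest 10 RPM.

r = 30.2 / 2 = 15.1 cm
Current RCF = 1.118 × 10⁻⁵ × 15.1 × (17114)² = 1.118 × 10⁻⁵ × 15.1 × 292,888,996 ≈ 49,444.9 × g
Target RCF = 49,444.9 + 24,100 = 73,544.9 × g
N² = 73,544.9 / (16.8818 × 10⁻⁵) = 435,646,080
N ≈ √435,646,080 ≈ 20,872.1

20870 RPM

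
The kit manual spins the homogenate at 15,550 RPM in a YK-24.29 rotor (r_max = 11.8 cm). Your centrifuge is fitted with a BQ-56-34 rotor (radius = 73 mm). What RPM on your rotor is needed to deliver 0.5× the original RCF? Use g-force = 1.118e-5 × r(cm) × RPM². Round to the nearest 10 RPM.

13980 RPM

RCF_original = 1.118 × 10⁻⁵ × 11.8 × (15550)² = 1.118 × 10⁻⁵ × 11.8 × 241,802,500 ≈ 31,899.6 × g
Target RCF = 0.5 × 31,899.6 ≈ 15,949.8 × g
Your rotor: r = 73 mm = 7.3 cm
15,949.8 = 1.118 × 10⁻⁵ × 7.3 × N²
N² = 15,949.8 / (8.1614 × 10⁻⁵) = 195,429,706
N ≈ √195,429,706 ≈ 13,979.6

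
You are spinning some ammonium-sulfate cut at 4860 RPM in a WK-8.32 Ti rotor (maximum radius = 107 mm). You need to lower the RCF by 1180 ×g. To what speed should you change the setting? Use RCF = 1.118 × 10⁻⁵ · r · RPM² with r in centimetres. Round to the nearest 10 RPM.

3710 RPM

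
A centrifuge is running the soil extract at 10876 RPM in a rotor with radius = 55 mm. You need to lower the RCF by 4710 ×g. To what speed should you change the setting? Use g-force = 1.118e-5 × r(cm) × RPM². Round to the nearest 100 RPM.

6500 RPM

r = 55 mm = 5.5 cm
Current RCF = 1.118 × 10⁻⁵ × 5.5 × (10876)² = 1.118 × 10⁻⁵ × 5.5 × 118,287,376 ≈ 7,273.5 × g
Target RCF = 7,273.5 − 4,710 = 2,563.5 × g
N² = 2,563.5 / (6.149 × 10⁻⁵) = 41,689,706
N ≈ √41,689,706 ≈ 6,456.8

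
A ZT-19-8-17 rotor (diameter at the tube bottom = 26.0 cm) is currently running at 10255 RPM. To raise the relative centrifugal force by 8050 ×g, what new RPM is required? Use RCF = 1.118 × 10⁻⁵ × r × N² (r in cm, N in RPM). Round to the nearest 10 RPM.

12670 RPM

r = 26.0 / 2 = 13 cm
Current RCF = 1.118 × 10⁻⁵ × 13 × (10255)² = 1.118 × 10⁻⁵ × 13 × 105,165,025 ≈ 15,284.7 × g
Target RCF = 15,284.7 + 8,050 = 23,334.7 × g
N² = 23,334.7 / (14.534 × 10⁻⁵) = 160,552,498
N ≈ √160,552,498 ≈ 12,670.9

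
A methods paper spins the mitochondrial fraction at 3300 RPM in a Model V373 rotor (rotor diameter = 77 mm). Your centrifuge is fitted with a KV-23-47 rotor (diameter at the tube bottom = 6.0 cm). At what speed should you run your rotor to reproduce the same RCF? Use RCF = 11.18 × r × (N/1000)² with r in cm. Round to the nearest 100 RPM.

Original rotor: r = 77 mm / 2 = 38.5 mm = 3.85 cm
RCF = 11.18 × r × (N/1000)²
RCF_original = 11.18 × 3.85 × (3.3)² = 11.18 × 3.85 × 10.89 ≈ 468.7 × g
Your rotor: r = 6.0 / 2 = 3 cm
468.7 = 11.18 × 3 × (N/1000)²
(N/1000)² = 468.7 / 33.54 = 13.97436
N = 1000 × √13.97436 ≈ 3,738.2

3700 RPM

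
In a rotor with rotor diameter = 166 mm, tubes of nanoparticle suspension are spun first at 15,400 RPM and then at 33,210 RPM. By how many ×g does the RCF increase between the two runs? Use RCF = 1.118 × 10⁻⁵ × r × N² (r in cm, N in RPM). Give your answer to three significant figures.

r = 166 mm / 2 = 83 mm = 8.3 cm
RCF₁ = 1.118 × 10⁻⁵ × 8.3 × (15400)² = 1.118 × 10⁻⁵ × 8.3 × 237,160,000 ≈ 22,007 × g
RCF₂ = 1.118 × 10⁻⁵ × 8.3 × (33210)² = 1.118 × 10⁻⁵ × 8.3 × 1,102,904,100 ≈ 102,342.9 × g
Increase = 102,342.9 − 22,007 = 80,335.9

≈ 80300 ×g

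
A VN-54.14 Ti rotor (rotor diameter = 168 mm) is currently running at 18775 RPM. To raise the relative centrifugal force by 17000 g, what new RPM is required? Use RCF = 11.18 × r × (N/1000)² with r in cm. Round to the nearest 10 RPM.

r = 168 mm / 2 = 84 mm = 8.4 cm
Current RCF = 11.18 × 8.4 × (18.775)² = 11.18 × 8.4 × 352.500625 ≈ 33,104 × g
Target RCF = 33,104 + 17,000 = 50,104 × g
(N/1000)² = 50,104 / 93.912 = 533.5207
N = 1000 × √533.5207 ≈ 23,098.1

≈ 23100 RPM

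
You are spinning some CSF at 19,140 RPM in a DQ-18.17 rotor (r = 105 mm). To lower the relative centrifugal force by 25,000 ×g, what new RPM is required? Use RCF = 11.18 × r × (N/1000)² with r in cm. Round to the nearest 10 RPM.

r = 105 mm = 10.5 cm
Current RCF = 11.18 × 10.5 × (19.14)² = 11.18 × 10.5 × 366.3396 ≈ 43,004.6 × g
Target RCF = 43,004.6 − 25,000 = 18,004.6 × g
(N/1000)² = 18,004.6 / 117.39 = 153.3742
N = 1000 × √153.3742 ≈ 12,384.4

N₂ ≈ 12380 RPM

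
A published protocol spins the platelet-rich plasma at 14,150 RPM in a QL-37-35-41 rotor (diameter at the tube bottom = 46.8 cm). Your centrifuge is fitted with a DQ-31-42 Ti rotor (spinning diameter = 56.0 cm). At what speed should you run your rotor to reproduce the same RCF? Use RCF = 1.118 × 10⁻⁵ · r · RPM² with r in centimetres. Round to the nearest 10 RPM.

12940 RPM

Original rotor: r = 46.8 / 2 = 23.4 cm
RCF = 1.118 × 10⁻⁵ × r × N²
RCF_original = 1.118 × 10⁻⁵ × 23.4 × (14150)² = 1.118 × 10⁻⁵ × 23.4 × 200,222,500 ≈ 52,380.6 × g
Your rotor: r = 56.0 / 2 = 28 cm
52,380.6 = 1.118 × 10⁻⁵ × 28 × N²
N² = 52,380.6 / (31.304 × 10⁻⁵) = 167,328,776
N ≈ √167,328,776 ≈ 12,935.6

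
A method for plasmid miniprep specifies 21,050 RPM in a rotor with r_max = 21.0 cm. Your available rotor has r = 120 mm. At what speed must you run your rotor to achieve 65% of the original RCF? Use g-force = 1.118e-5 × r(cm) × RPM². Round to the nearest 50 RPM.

RCF_original = 1.118 × 10⁻⁵ × 21 × (21050)² = 1.118 × 10⁻⁵ × 21 × 443,102,500 ≈ 104,031.6 × g
Target RCF = 0.65 × 104,031.6 ≈ 67,620.5 × g
Your rotor: r = 120 mm = 12.0 cm
67,620.5 = 1.118 × 10⁻⁵ × 12 × N²
N² = 67,620.5 / (13.416 × 10⁻⁵) = 504,028,772
N ≈ √504,028,772 ≈ 22,450.6

≈ 22450 RPM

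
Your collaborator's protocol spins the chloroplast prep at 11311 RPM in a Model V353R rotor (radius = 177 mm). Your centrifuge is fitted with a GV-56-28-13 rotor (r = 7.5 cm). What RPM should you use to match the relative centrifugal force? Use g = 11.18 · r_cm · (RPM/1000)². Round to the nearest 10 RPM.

Original rotor: r = 177 mm = 17.7 cm
RCF = 11.18 × r × (N/1000)²
RCF_original = 11.18 × 17.7 × (11.311)² = 11.18 × 17.7 × 127.938721 ≈ 25,317.3 × g
25,317.3 = 11.18 × 7.5 × (N/1000)²
(N/1000)² = 25,317.3 / 83.85 = 301.9356
N = 1000 × √301.9356 ≈ 17,376.3

17380 RPM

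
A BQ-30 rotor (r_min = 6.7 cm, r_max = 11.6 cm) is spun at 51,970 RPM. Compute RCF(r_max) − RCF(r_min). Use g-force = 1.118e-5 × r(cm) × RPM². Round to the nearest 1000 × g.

RCF_max = 1.118 × 10⁻⁵ × 11.6 × (51970)² = 1.118 × 10⁻⁵ × 11.6 × 2,700,880,900 ≈ 350,271.8 × g
RCF_min = 1.118 × 10⁻⁵ × 6.7 × (51970)² = 1.118 × 10⁻⁵ × 6.7 × 2,700,880,900 ≈ 202,312.2 × g
ΔRCF = 350,271.8 − 202,312.2 = 147,959.6

ΔRCF ≈ 148000 ×g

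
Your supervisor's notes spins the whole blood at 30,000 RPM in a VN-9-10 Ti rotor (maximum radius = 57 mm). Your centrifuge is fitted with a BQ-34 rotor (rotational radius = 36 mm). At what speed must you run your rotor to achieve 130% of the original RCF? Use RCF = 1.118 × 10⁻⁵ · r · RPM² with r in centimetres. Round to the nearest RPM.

≈ 43041 RPM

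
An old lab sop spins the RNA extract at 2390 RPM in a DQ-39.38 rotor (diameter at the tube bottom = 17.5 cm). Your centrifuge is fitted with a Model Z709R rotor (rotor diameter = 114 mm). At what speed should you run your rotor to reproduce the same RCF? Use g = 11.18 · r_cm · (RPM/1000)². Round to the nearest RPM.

2961 RPM

Original rotor: r = 17.5 / 2 = 8.75 cm
RCF = 11.18 × r × (N/1000)²
RCF_original = 11.18 × 8.75 × (2.39)² = 11.18 × 8.75 × 5.7121 ≈ 558.8 × g
Your rotor: r = 114 mm / 2 = 57 mm = 5.7 cm
558.8 = 11.18 × 5.7 × (N/1000)²
(N/1000)² = 558.8 / 63.726 = 8.768791
N = 1000 × √8.768791 ≈ 2,961.2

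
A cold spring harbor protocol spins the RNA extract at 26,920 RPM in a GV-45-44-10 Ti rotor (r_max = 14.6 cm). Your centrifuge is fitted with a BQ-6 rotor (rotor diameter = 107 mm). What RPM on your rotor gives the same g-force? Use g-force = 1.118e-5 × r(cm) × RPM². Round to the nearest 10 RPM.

≈ 44470 RPM

RCF = 1.118 × 10⁻⁵ × r × N²
RCF_original = 1.118 × 10⁻⁵ × 14.6 × (26920)² = 1.118 × 10⁻⁵ × 14.6 × 724,686,400 ≈ 118,289.1 × g
Your rotor: r = 107 mm / 2 = 53.5 mm = 5.35 cm
118,289.1 = 1.118 × 10⁻⁵ × 5.35 × N²
N² = 118,289.1 / (5.9813 × 10⁻⁵) = 1,977,648,672
N ≈ √1,977,648,672 ≈ 44,470.8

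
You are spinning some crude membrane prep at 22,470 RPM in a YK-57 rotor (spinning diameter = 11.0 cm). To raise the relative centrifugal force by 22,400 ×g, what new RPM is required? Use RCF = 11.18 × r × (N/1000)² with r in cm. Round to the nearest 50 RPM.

r = 11.0 / 2 = 5.5 cm
Current RCF = 11.18 × 5.5 × (22.47)² = 11.18 × 5.5 × 504.9009 ≈ 31,046.4 × g
Target RCF = 31,046.4 + 22,400 = 53,446.4 × g
(N/1000)² = 53,446.4 / 61.49 = 869.1885
N = 1000 × √869.1885 ≈ 29,482.0

N₂ ≈ 29500 RPM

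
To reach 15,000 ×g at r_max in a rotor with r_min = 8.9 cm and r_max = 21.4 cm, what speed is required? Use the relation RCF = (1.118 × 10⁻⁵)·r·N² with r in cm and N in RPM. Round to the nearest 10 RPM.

7920 RPM

Use r_max = 21.4 cm.
RCF = 1.118 × 10⁻⁵ × r × N²
15,000 = 1.118 × 10⁻⁵ × 21.4 × N²
N² = 15,000 / (23.9252 × 10⁻⁵) = 62,695,401
N ≈ √62,695,401 ≈ 7,918.0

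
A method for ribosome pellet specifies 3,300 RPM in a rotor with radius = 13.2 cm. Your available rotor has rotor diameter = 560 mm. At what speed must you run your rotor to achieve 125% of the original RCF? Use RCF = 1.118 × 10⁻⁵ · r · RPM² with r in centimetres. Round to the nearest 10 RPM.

2530 RPM

RCF_original = 1.118 × 10⁻⁵ × 13.2 × (3300)² = 1.118 × 10⁻⁵ × 13.2 × 10,890,000 ≈ 1,607.1 × g
Target RCF = 1.25 × 1,607.1 ≈ 2,008.9 × g
Your rotor: r = 560 mm / 2 = 280 mm = 28 cm
2,008.9 = 1.118 × 10⁻⁵ × 28 × N²
N² = 2,008.9 / (31.304 × 10⁻⁵) = 6,417,391
N ≈ √6,417,391 ≈ 2,533.3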